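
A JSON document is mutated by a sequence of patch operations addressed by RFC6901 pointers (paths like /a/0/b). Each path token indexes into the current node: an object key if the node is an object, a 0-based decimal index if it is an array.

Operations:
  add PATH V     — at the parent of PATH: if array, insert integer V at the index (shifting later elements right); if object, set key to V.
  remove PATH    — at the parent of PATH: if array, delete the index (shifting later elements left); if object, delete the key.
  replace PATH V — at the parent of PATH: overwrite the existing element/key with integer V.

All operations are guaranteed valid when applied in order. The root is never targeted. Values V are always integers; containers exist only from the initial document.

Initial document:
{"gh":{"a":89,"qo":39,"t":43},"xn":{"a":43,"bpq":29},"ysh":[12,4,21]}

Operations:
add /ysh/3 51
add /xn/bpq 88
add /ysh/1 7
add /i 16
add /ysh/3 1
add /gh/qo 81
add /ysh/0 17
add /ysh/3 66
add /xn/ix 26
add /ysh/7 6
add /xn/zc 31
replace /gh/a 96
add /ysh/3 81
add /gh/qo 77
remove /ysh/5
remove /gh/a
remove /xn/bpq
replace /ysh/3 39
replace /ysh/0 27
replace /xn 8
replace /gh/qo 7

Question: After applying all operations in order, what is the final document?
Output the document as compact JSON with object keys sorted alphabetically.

Answer: {"gh":{"qo":7,"t":43},"i":16,"xn":8,"ysh":[27,12,7,39,66,1,21,6,51]}

Derivation:
After op 1 (add /ysh/3 51): {"gh":{"a":89,"qo":39,"t":43},"xn":{"a":43,"bpq":29},"ysh":[12,4,21,51]}
After op 2 (add /xn/bpq 88): {"gh":{"a":89,"qo":39,"t":43},"xn":{"a":43,"bpq":88},"ysh":[12,4,21,51]}
After op 3 (add /ysh/1 7): {"gh":{"a":89,"qo":39,"t":43},"xn":{"a":43,"bpq":88},"ysh":[12,7,4,21,51]}
After op 4 (add /i 16): {"gh":{"a":89,"qo":39,"t":43},"i":16,"xn":{"a":43,"bpq":88},"ysh":[12,7,4,21,51]}
After op 5 (add /ysh/3 1): {"gh":{"a":89,"qo":39,"t":43},"i":16,"xn":{"a":43,"bpq":88},"ysh":[12,7,4,1,21,51]}
After op 6 (add /gh/qo 81): {"gh":{"a":89,"qo":81,"t":43},"i":16,"xn":{"a":43,"bpq":88},"ysh":[12,7,4,1,21,51]}
After op 7 (add /ysh/0 17): {"gh":{"a":89,"qo":81,"t":43},"i":16,"xn":{"a":43,"bpq":88},"ysh":[17,12,7,4,1,21,51]}
After op 8 (add /ysh/3 66): {"gh":{"a":89,"qo":81,"t":43},"i":16,"xn":{"a":43,"bpq":88},"ysh":[17,12,7,66,4,1,21,51]}
After op 9 (add /xn/ix 26): {"gh":{"a":89,"qo":81,"t":43},"i":16,"xn":{"a":43,"bpq":88,"ix":26},"ysh":[17,12,7,66,4,1,21,51]}
After op 10 (add /ysh/7 6): {"gh":{"a":89,"qo":81,"t":43},"i":16,"xn":{"a":43,"bpq":88,"ix":26},"ysh":[17,12,7,66,4,1,21,6,51]}
After op 11 (add /xn/zc 31): {"gh":{"a":89,"qo":81,"t":43},"i":16,"xn":{"a":43,"bpq":88,"ix":26,"zc":31},"ysh":[17,12,7,66,4,1,21,6,51]}
After op 12 (replace /gh/a 96): {"gh":{"a":96,"qo":81,"t":43},"i":16,"xn":{"a":43,"bpq":88,"ix":26,"zc":31},"ysh":[17,12,7,66,4,1,21,6,51]}
After op 13 (add /ysh/3 81): {"gh":{"a":96,"qo":81,"t":43},"i":16,"xn":{"a":43,"bpq":88,"ix":26,"zc":31},"ysh":[17,12,7,81,66,4,1,21,6,51]}
After op 14 (add /gh/qo 77): {"gh":{"a":96,"qo":77,"t":43},"i":16,"xn":{"a":43,"bpq":88,"ix":26,"zc":31},"ysh":[17,12,7,81,66,4,1,21,6,51]}
After op 15 (remove /ysh/5): {"gh":{"a":96,"qo":77,"t":43},"i":16,"xn":{"a":43,"bpq":88,"ix":26,"zc":31},"ysh":[17,12,7,81,66,1,21,6,51]}
After op 16 (remove /gh/a): {"gh":{"qo":77,"t":43},"i":16,"xn":{"a":43,"bpq":88,"ix":26,"zc":31},"ysh":[17,12,7,81,66,1,21,6,51]}
After op 17 (remove /xn/bpq): {"gh":{"qo":77,"t":43},"i":16,"xn":{"a":43,"ix":26,"zc":31},"ysh":[17,12,7,81,66,1,21,6,51]}
After op 18 (replace /ysh/3 39): {"gh":{"qo":77,"t":43},"i":16,"xn":{"a":43,"ix":26,"zc":31},"ysh":[17,12,7,39,66,1,21,6,51]}
After op 19 (replace /ysh/0 27): {"gh":{"qo":77,"t":43},"i":16,"xn":{"a":43,"ix":26,"zc":31},"ysh":[27,12,7,39,66,1,21,6,51]}
After op 20 (replace /xn 8): {"gh":{"qo":77,"t":43},"i":16,"xn":8,"ysh":[27,12,7,39,66,1,21,6,51]}
After op 21 (replace /gh/qo 7): {"gh":{"qo":7,"t":43},"i":16,"xn":8,"ysh":[27,12,7,39,66,1,21,6,51]}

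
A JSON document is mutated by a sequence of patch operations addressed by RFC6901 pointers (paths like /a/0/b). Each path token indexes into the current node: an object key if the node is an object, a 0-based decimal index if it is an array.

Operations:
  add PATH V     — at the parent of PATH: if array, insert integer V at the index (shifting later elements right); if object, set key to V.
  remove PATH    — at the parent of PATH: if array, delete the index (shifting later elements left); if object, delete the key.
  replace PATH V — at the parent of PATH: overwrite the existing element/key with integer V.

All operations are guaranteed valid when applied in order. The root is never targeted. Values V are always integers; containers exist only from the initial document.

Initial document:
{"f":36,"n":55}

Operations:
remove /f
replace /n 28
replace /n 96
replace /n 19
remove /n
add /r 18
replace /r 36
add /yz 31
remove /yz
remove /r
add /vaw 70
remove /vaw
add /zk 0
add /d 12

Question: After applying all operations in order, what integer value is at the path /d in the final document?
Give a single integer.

After op 1 (remove /f): {"n":55}
After op 2 (replace /n 28): {"n":28}
After op 3 (replace /n 96): {"n":96}
After op 4 (replace /n 19): {"n":19}
After op 5 (remove /n): {}
After op 6 (add /r 18): {"r":18}
After op 7 (replace /r 36): {"r":36}
After op 8 (add /yz 31): {"r":36,"yz":31}
After op 9 (remove /yz): {"r":36}
After op 10 (remove /r): {}
After op 11 (add /vaw 70): {"vaw":70}
After op 12 (remove /vaw): {}
After op 13 (add /zk 0): {"zk":0}
After op 14 (add /d 12): {"d":12,"zk":0}
Value at /d: 12

Answer: 12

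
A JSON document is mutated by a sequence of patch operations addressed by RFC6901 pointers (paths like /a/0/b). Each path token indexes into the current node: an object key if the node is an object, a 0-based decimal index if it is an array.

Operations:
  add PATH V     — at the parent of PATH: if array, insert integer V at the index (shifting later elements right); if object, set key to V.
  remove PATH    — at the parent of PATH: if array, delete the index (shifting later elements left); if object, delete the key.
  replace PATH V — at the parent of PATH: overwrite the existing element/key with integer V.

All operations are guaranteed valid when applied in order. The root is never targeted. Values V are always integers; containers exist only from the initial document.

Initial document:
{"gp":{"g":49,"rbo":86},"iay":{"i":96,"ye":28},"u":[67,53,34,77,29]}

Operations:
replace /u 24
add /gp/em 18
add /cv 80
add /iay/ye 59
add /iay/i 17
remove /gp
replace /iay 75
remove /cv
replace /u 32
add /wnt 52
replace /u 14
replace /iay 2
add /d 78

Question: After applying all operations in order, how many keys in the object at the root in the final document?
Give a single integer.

After op 1 (replace /u 24): {"gp":{"g":49,"rbo":86},"iay":{"i":96,"ye":28},"u":24}
After op 2 (add /gp/em 18): {"gp":{"em":18,"g":49,"rbo":86},"iay":{"i":96,"ye":28},"u":24}
After op 3 (add /cv 80): {"cv":80,"gp":{"em":18,"g":49,"rbo":86},"iay":{"i":96,"ye":28},"u":24}
After op 4 (add /iay/ye 59): {"cv":80,"gp":{"em":18,"g":49,"rbo":86},"iay":{"i":96,"ye":59},"u":24}
After op 5 (add /iay/i 17): {"cv":80,"gp":{"em":18,"g":49,"rbo":86},"iay":{"i":17,"ye":59},"u":24}
After op 6 (remove /gp): {"cv":80,"iay":{"i":17,"ye":59},"u":24}
After op 7 (replace /iay 75): {"cv":80,"iay":75,"u":24}
After op 8 (remove /cv): {"iay":75,"u":24}
After op 9 (replace /u 32): {"iay":75,"u":32}
After op 10 (add /wnt 52): {"iay":75,"u":32,"wnt":52}
After op 11 (replace /u 14): {"iay":75,"u":14,"wnt":52}
After op 12 (replace /iay 2): {"iay":2,"u":14,"wnt":52}
After op 13 (add /d 78): {"d":78,"iay":2,"u":14,"wnt":52}
Size at the root: 4

Answer: 4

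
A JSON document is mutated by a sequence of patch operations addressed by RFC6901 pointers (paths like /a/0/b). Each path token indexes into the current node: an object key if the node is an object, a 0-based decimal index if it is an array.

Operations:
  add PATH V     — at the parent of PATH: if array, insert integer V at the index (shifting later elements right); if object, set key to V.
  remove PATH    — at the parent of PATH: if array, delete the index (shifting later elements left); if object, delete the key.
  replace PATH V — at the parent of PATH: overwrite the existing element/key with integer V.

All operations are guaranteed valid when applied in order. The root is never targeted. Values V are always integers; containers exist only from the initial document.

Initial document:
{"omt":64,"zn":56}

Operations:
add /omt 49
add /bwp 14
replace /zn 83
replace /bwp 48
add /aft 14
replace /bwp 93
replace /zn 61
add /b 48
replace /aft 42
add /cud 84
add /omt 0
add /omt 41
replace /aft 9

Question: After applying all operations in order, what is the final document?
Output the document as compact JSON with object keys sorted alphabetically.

Answer: {"aft":9,"b":48,"bwp":93,"cud":84,"omt":41,"zn":61}

Derivation:
After op 1 (add /omt 49): {"omt":49,"zn":56}
After op 2 (add /bwp 14): {"bwp":14,"omt":49,"zn":56}
After op 3 (replace /zn 83): {"bwp":14,"omt":49,"zn":83}
After op 4 (replace /bwp 48): {"bwp":48,"omt":49,"zn":83}
After op 5 (add /aft 14): {"aft":14,"bwp":48,"omt":49,"zn":83}
After op 6 (replace /bwp 93): {"aft":14,"bwp":93,"omt":49,"zn":83}
After op 7 (replace /zn 61): {"aft":14,"bwp":93,"omt":49,"zn":61}
After op 8 (add /b 48): {"aft":14,"b":48,"bwp":93,"omt":49,"zn":61}
After op 9 (replace /aft 42): {"aft":42,"b":48,"bwp":93,"omt":49,"zn":61}
After op 10 (add /cud 84): {"aft":42,"b":48,"bwp":93,"cud":84,"omt":49,"zn":61}
After op 11 (add /omt 0): {"aft":42,"b":48,"bwp":93,"cud":84,"omt":0,"zn":61}
After op 12 (add /omt 41): {"aft":42,"b":48,"bwp":93,"cud":84,"omt":41,"zn":61}
After op 13 (replace /aft 9): {"aft":9,"b":48,"bwp":93,"cud":84,"omt":41,"zn":61}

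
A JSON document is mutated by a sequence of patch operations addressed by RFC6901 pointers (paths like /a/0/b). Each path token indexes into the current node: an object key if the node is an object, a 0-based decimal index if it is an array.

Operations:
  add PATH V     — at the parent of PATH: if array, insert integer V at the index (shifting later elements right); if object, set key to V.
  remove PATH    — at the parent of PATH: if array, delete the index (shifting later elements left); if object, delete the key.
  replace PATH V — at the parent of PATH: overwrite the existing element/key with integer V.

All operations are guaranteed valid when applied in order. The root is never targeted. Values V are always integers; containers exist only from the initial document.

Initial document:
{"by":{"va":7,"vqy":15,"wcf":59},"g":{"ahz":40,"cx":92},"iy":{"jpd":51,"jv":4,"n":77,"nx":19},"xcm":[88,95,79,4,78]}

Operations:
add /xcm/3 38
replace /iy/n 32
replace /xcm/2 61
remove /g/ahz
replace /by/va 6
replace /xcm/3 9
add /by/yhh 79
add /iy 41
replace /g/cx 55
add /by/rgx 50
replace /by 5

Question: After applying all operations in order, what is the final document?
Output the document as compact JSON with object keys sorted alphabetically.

After op 1 (add /xcm/3 38): {"by":{"va":7,"vqy":15,"wcf":59},"g":{"ahz":40,"cx":92},"iy":{"jpd":51,"jv":4,"n":77,"nx":19},"xcm":[88,95,79,38,4,78]}
After op 2 (replace /iy/n 32): {"by":{"va":7,"vqy":15,"wcf":59},"g":{"ahz":40,"cx":92},"iy":{"jpd":51,"jv":4,"n":32,"nx":19},"xcm":[88,95,79,38,4,78]}
After op 3 (replace /xcm/2 61): {"by":{"va":7,"vqy":15,"wcf":59},"g":{"ahz":40,"cx":92},"iy":{"jpd":51,"jv":4,"n":32,"nx":19},"xcm":[88,95,61,38,4,78]}
After op 4 (remove /g/ahz): {"by":{"va":7,"vqy":15,"wcf":59},"g":{"cx":92},"iy":{"jpd":51,"jv":4,"n":32,"nx":19},"xcm":[88,95,61,38,4,78]}
After op 5 (replace /by/va 6): {"by":{"va":6,"vqy":15,"wcf":59},"g":{"cx":92},"iy":{"jpd":51,"jv":4,"n":32,"nx":19},"xcm":[88,95,61,38,4,78]}
After op 6 (replace /xcm/3 9): {"by":{"va":6,"vqy":15,"wcf":59},"g":{"cx":92},"iy":{"jpd":51,"jv":4,"n":32,"nx":19},"xcm":[88,95,61,9,4,78]}
After op 7 (add /by/yhh 79): {"by":{"va":6,"vqy":15,"wcf":59,"yhh":79},"g":{"cx":92},"iy":{"jpd":51,"jv":4,"n":32,"nx":19},"xcm":[88,95,61,9,4,78]}
After op 8 (add /iy 41): {"by":{"va":6,"vqy":15,"wcf":59,"yhh":79},"g":{"cx":92},"iy":41,"xcm":[88,95,61,9,4,78]}
After op 9 (replace /g/cx 55): {"by":{"va":6,"vqy":15,"wcf":59,"yhh":79},"g":{"cx":55},"iy":41,"xcm":[88,95,61,9,4,78]}
After op 10 (add /by/rgx 50): {"by":{"rgx":50,"va":6,"vqy":15,"wcf":59,"yhh":79},"g":{"cx":55},"iy":41,"xcm":[88,95,61,9,4,78]}
After op 11 (replace /by 5): {"by":5,"g":{"cx":55},"iy":41,"xcm":[88,95,61,9,4,78]}

Answer: {"by":5,"g":{"cx":55},"iy":41,"xcm":[88,95,61,9,4,78]}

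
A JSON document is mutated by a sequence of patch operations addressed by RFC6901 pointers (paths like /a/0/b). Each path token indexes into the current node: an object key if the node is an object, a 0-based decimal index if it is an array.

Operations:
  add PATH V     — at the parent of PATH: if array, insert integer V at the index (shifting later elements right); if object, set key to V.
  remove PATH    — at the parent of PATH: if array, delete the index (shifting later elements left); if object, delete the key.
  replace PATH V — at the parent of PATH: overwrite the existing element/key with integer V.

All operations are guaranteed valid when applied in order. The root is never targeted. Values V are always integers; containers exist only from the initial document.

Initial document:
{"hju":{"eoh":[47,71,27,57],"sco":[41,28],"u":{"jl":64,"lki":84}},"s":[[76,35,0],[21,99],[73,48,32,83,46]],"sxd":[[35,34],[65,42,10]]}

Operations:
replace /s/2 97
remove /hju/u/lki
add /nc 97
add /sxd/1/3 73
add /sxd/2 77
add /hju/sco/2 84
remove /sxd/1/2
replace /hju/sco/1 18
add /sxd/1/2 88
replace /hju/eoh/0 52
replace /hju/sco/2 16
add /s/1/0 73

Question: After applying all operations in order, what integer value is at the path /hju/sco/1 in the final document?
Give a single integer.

Answer: 18

Derivation:
After op 1 (replace /s/2 97): {"hju":{"eoh":[47,71,27,57],"sco":[41,28],"u":{"jl":64,"lki":84}},"s":[[76,35,0],[21,99],97],"sxd":[[35,34],[65,42,10]]}
After op 2 (remove /hju/u/lki): {"hju":{"eoh":[47,71,27,57],"sco":[41,28],"u":{"jl":64}},"s":[[76,35,0],[21,99],97],"sxd":[[35,34],[65,42,10]]}
After op 3 (add /nc 97): {"hju":{"eoh":[47,71,27,57],"sco":[41,28],"u":{"jl":64}},"nc":97,"s":[[76,35,0],[21,99],97],"sxd":[[35,34],[65,42,10]]}
After op 4 (add /sxd/1/3 73): {"hju":{"eoh":[47,71,27,57],"sco":[41,28],"u":{"jl":64}},"nc":97,"s":[[76,35,0],[21,99],97],"sxd":[[35,34],[65,42,10,73]]}
After op 5 (add /sxd/2 77): {"hju":{"eoh":[47,71,27,57],"sco":[41,28],"u":{"jl":64}},"nc":97,"s":[[76,35,0],[21,99],97],"sxd":[[35,34],[65,42,10,73],77]}
After op 6 (add /hju/sco/2 84): {"hju":{"eoh":[47,71,27,57],"sco":[41,28,84],"u":{"jl":64}},"nc":97,"s":[[76,35,0],[21,99],97],"sxd":[[35,34],[65,42,10,73],77]}
After op 7 (remove /sxd/1/2): {"hju":{"eoh":[47,71,27,57],"sco":[41,28,84],"u":{"jl":64}},"nc":97,"s":[[76,35,0],[21,99],97],"sxd":[[35,34],[65,42,73],77]}
After op 8 (replace /hju/sco/1 18): {"hju":{"eoh":[47,71,27,57],"sco":[41,18,84],"u":{"jl":64}},"nc":97,"s":[[76,35,0],[21,99],97],"sxd":[[35,34],[65,42,73],77]}
After op 9 (add /sxd/1/2 88): {"hju":{"eoh":[47,71,27,57],"sco":[41,18,84],"u":{"jl":64}},"nc":97,"s":[[76,35,0],[21,99],97],"sxd":[[35,34],[65,42,88,73],77]}
After op 10 (replace /hju/eoh/0 52): {"hju":{"eoh":[52,71,27,57],"sco":[41,18,84],"u":{"jl":64}},"nc":97,"s":[[76,35,0],[21,99],97],"sxd":[[35,34],[65,42,88,73],77]}
After op 11 (replace /hju/sco/2 16): {"hju":{"eoh":[52,71,27,57],"sco":[41,18,16],"u":{"jl":64}},"nc":97,"s":[[76,35,0],[21,99],97],"sxd":[[35,34],[65,42,88,73],77]}
After op 12 (add /s/1/0 73): {"hju":{"eoh":[52,71,27,57],"sco":[41,18,16],"u":{"jl":64}},"nc":97,"s":[[76,35,0],[73,21,99],97],"sxd":[[35,34],[65,42,88,73],77]}
Value at /hju/sco/1: 18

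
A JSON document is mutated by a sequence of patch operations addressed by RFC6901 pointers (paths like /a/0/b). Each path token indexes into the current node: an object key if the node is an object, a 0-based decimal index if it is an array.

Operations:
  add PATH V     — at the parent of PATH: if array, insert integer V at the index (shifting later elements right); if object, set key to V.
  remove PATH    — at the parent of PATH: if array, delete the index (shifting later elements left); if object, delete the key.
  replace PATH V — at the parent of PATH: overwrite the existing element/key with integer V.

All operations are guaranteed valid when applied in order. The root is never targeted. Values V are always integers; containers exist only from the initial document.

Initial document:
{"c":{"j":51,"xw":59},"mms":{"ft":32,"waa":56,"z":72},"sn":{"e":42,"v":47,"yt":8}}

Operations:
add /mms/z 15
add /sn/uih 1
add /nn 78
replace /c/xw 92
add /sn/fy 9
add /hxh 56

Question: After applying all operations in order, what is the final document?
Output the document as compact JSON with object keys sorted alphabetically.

Answer: {"c":{"j":51,"xw":92},"hxh":56,"mms":{"ft":32,"waa":56,"z":15},"nn":78,"sn":{"e":42,"fy":9,"uih":1,"v":47,"yt":8}}

Derivation:
After op 1 (add /mms/z 15): {"c":{"j":51,"xw":59},"mms":{"ft":32,"waa":56,"z":15},"sn":{"e":42,"v":47,"yt":8}}
After op 2 (add /sn/uih 1): {"c":{"j":51,"xw":59},"mms":{"ft":32,"waa":56,"z":15},"sn":{"e":42,"uih":1,"v":47,"yt":8}}
After op 3 (add /nn 78): {"c":{"j":51,"xw":59},"mms":{"ft":32,"waa":56,"z":15},"nn":78,"sn":{"e":42,"uih":1,"v":47,"yt":8}}
After op 4 (replace /c/xw 92): {"c":{"j":51,"xw":92},"mms":{"ft":32,"waa":56,"z":15},"nn":78,"sn":{"e":42,"uih":1,"v":47,"yt":8}}
After op 5 (add /sn/fy 9): {"c":{"j":51,"xw":92},"mms":{"ft":32,"waa":56,"z":15},"nn":78,"sn":{"e":42,"fy":9,"uih":1,"v":47,"yt":8}}
After op 6 (add /hxh 56): {"c":{"j":51,"xw":92},"hxh":56,"mms":{"ft":32,"waa":56,"z":15},"nn":78,"sn":{"e":42,"fy":9,"uih":1,"v":47,"yt":8}}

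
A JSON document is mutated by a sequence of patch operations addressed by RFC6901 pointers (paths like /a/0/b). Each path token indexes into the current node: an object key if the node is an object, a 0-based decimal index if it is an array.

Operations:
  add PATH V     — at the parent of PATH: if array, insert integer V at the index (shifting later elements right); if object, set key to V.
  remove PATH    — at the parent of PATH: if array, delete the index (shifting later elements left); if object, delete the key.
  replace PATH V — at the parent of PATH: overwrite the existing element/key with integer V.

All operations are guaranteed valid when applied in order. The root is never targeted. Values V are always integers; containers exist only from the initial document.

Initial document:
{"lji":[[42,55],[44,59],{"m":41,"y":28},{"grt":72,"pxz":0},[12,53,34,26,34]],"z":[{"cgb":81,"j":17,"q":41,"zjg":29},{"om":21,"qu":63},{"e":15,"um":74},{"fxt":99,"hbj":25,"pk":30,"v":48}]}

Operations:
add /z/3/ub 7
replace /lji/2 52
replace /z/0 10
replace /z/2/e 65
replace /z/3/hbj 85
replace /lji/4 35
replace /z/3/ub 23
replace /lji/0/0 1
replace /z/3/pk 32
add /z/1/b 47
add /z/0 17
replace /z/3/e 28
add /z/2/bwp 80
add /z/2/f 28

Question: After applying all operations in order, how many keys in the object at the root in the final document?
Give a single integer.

After op 1 (add /z/3/ub 7): {"lji":[[42,55],[44,59],{"m":41,"y":28},{"grt":72,"pxz":0},[12,53,34,26,34]],"z":[{"cgb":81,"j":17,"q":41,"zjg":29},{"om":21,"qu":63},{"e":15,"um":74},{"fxt":99,"hbj":25,"pk":30,"ub":7,"v":48}]}
After op 2 (replace /lji/2 52): {"lji":[[42,55],[44,59],52,{"grt":72,"pxz":0},[12,53,34,26,34]],"z":[{"cgb":81,"j":17,"q":41,"zjg":29},{"om":21,"qu":63},{"e":15,"um":74},{"fxt":99,"hbj":25,"pk":30,"ub":7,"v":48}]}
After op 3 (replace /z/0 10): {"lji":[[42,55],[44,59],52,{"grt":72,"pxz":0},[12,53,34,26,34]],"z":[10,{"om":21,"qu":63},{"e":15,"um":74},{"fxt":99,"hbj":25,"pk":30,"ub":7,"v":48}]}
After op 4 (replace /z/2/e 65): {"lji":[[42,55],[44,59],52,{"grt":72,"pxz":0},[12,53,34,26,34]],"z":[10,{"om":21,"qu":63},{"e":65,"um":74},{"fxt":99,"hbj":25,"pk":30,"ub":7,"v":48}]}
After op 5 (replace /z/3/hbj 85): {"lji":[[42,55],[44,59],52,{"grt":72,"pxz":0},[12,53,34,26,34]],"z":[10,{"om":21,"qu":63},{"e":65,"um":74},{"fxt":99,"hbj":85,"pk":30,"ub":7,"v":48}]}
After op 6 (replace /lji/4 35): {"lji":[[42,55],[44,59],52,{"grt":72,"pxz":0},35],"z":[10,{"om":21,"qu":63},{"e":65,"um":74},{"fxt":99,"hbj":85,"pk":30,"ub":7,"v":48}]}
After op 7 (replace /z/3/ub 23): {"lji":[[42,55],[44,59],52,{"grt":72,"pxz":0},35],"z":[10,{"om":21,"qu":63},{"e":65,"um":74},{"fxt":99,"hbj":85,"pk":30,"ub":23,"v":48}]}
After op 8 (replace /lji/0/0 1): {"lji":[[1,55],[44,59],52,{"grt":72,"pxz":0},35],"z":[10,{"om":21,"qu":63},{"e":65,"um":74},{"fxt":99,"hbj":85,"pk":30,"ub":23,"v":48}]}
After op 9 (replace /z/3/pk 32): {"lji":[[1,55],[44,59],52,{"grt":72,"pxz":0},35],"z":[10,{"om":21,"qu":63},{"e":65,"um":74},{"fxt":99,"hbj":85,"pk":32,"ub":23,"v":48}]}
After op 10 (add /z/1/b 47): {"lji":[[1,55],[44,59],52,{"grt":72,"pxz":0},35],"z":[10,{"b":47,"om":21,"qu":63},{"e":65,"um":74},{"fxt":99,"hbj":85,"pk":32,"ub":23,"v":48}]}
After op 11 (add /z/0 17): {"lji":[[1,55],[44,59],52,{"grt":72,"pxz":0},35],"z":[17,10,{"b":47,"om":21,"qu":63},{"e":65,"um":74},{"fxt":99,"hbj":85,"pk":32,"ub":23,"v":48}]}
After op 12 (replace /z/3/e 28): {"lji":[[1,55],[44,59],52,{"grt":72,"pxz":0},35],"z":[17,10,{"b":47,"om":21,"qu":63},{"e":28,"um":74},{"fxt":99,"hbj":85,"pk":32,"ub":23,"v":48}]}
After op 13 (add /z/2/bwp 80): {"lji":[[1,55],[44,59],52,{"grt":72,"pxz":0},35],"z":[17,10,{"b":47,"bwp":80,"om":21,"qu":63},{"e":28,"um":74},{"fxt":99,"hbj":85,"pk":32,"ub":23,"v":48}]}
After op 14 (add /z/2/f 28): {"lji":[[1,55],[44,59],52,{"grt":72,"pxz":0},35],"z":[17,10,{"b":47,"bwp":80,"f":28,"om":21,"qu":63},{"e":28,"um":74},{"fxt":99,"hbj":85,"pk":32,"ub":23,"v":48}]}
Size at the root: 2

Answer: 2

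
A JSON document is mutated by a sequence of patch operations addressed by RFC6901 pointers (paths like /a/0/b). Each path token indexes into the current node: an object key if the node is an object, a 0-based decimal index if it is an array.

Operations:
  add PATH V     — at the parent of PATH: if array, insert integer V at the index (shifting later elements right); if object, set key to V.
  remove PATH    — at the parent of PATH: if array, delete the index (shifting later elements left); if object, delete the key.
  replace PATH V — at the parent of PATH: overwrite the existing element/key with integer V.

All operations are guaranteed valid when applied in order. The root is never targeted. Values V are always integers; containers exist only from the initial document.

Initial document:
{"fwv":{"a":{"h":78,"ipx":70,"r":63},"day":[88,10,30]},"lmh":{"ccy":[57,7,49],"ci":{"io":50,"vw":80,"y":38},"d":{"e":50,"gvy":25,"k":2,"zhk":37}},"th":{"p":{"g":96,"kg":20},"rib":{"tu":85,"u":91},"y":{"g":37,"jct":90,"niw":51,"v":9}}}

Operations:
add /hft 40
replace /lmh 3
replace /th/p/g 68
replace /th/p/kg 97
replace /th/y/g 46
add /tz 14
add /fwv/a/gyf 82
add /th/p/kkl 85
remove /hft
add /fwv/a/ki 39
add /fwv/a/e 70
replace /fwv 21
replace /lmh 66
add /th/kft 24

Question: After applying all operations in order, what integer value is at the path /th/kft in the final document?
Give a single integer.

After op 1 (add /hft 40): {"fwv":{"a":{"h":78,"ipx":70,"r":63},"day":[88,10,30]},"hft":40,"lmh":{"ccy":[57,7,49],"ci":{"io":50,"vw":80,"y":38},"d":{"e":50,"gvy":25,"k":2,"zhk":37}},"th":{"p":{"g":96,"kg":20},"rib":{"tu":85,"u":91},"y":{"g":37,"jct":90,"niw":51,"v":9}}}
After op 2 (replace /lmh 3): {"fwv":{"a":{"h":78,"ipx":70,"r":63},"day":[88,10,30]},"hft":40,"lmh":3,"th":{"p":{"g":96,"kg":20},"rib":{"tu":85,"u":91},"y":{"g":37,"jct":90,"niw":51,"v":9}}}
After op 3 (replace /th/p/g 68): {"fwv":{"a":{"h":78,"ipx":70,"r":63},"day":[88,10,30]},"hft":40,"lmh":3,"th":{"p":{"g":68,"kg":20},"rib":{"tu":85,"u":91},"y":{"g":37,"jct":90,"niw":51,"v":9}}}
After op 4 (replace /th/p/kg 97): {"fwv":{"a":{"h":78,"ipx":70,"r":63},"day":[88,10,30]},"hft":40,"lmh":3,"th":{"p":{"g":68,"kg":97},"rib":{"tu":85,"u":91},"y":{"g":37,"jct":90,"niw":51,"v":9}}}
After op 5 (replace /th/y/g 46): {"fwv":{"a":{"h":78,"ipx":70,"r":63},"day":[88,10,30]},"hft":40,"lmh":3,"th":{"p":{"g":68,"kg":97},"rib":{"tu":85,"u":91},"y":{"g":46,"jct":90,"niw":51,"v":9}}}
After op 6 (add /tz 14): {"fwv":{"a":{"h":78,"ipx":70,"r":63},"day":[88,10,30]},"hft":40,"lmh":3,"th":{"p":{"g":68,"kg":97},"rib":{"tu":85,"u":91},"y":{"g":46,"jct":90,"niw":51,"v":9}},"tz":14}
After op 7 (add /fwv/a/gyf 82): {"fwv":{"a":{"gyf":82,"h":78,"ipx":70,"r":63},"day":[88,10,30]},"hft":40,"lmh":3,"th":{"p":{"g":68,"kg":97},"rib":{"tu":85,"u":91},"y":{"g":46,"jct":90,"niw":51,"v":9}},"tz":14}
After op 8 (add /th/p/kkl 85): {"fwv":{"a":{"gyf":82,"h":78,"ipx":70,"r":63},"day":[88,10,30]},"hft":40,"lmh":3,"th":{"p":{"g":68,"kg":97,"kkl":85},"rib":{"tu":85,"u":91},"y":{"g":46,"jct":90,"niw":51,"v":9}},"tz":14}
After op 9 (remove /hft): {"fwv":{"a":{"gyf":82,"h":78,"ipx":70,"r":63},"day":[88,10,30]},"lmh":3,"th":{"p":{"g":68,"kg":97,"kkl":85},"rib":{"tu":85,"u":91},"y":{"g":46,"jct":90,"niw":51,"v":9}},"tz":14}
After op 10 (add /fwv/a/ki 39): {"fwv":{"a":{"gyf":82,"h":78,"ipx":70,"ki":39,"r":63},"day":[88,10,30]},"lmh":3,"th":{"p":{"g":68,"kg":97,"kkl":85},"rib":{"tu":85,"u":91},"y":{"g":46,"jct":90,"niw":51,"v":9}},"tz":14}
After op 11 (add /fwv/a/e 70): {"fwv":{"a":{"e":70,"gyf":82,"h":78,"ipx":70,"ki":39,"r":63},"day":[88,10,30]},"lmh":3,"th":{"p":{"g":68,"kg":97,"kkl":85},"rib":{"tu":85,"u":91},"y":{"g":46,"jct":90,"niw":51,"v":9}},"tz":14}
After op 12 (replace /fwv 21): {"fwv":21,"lmh":3,"th":{"p":{"g":68,"kg":97,"kkl":85},"rib":{"tu":85,"u":91},"y":{"g":46,"jct":90,"niw":51,"v":9}},"tz":14}
After op 13 (replace /lmh 66): {"fwv":21,"lmh":66,"th":{"p":{"g":68,"kg":97,"kkl":85},"rib":{"tu":85,"u":91},"y":{"g":46,"jct":90,"niw":51,"v":9}},"tz":14}
After op 14 (add /th/kft 24): {"fwv":21,"lmh":66,"th":{"kft":24,"p":{"g":68,"kg":97,"kkl":85},"rib":{"tu":85,"u":91},"y":{"g":46,"jct":90,"niw":51,"v":9}},"tz":14}
Value at /th/kft: 24

Answer: 24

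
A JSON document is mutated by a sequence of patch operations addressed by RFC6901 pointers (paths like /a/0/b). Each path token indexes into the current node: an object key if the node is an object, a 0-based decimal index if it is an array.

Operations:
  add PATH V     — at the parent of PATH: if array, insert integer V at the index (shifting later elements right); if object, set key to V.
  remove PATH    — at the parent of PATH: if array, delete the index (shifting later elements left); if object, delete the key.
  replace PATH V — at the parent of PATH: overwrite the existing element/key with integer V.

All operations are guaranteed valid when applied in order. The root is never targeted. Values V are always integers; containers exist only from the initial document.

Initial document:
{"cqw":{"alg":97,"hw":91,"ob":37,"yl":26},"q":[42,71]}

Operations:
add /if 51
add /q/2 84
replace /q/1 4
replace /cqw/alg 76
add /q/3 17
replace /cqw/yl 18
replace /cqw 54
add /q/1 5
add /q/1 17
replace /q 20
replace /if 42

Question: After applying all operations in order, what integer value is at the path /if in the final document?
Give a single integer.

Answer: 42

Derivation:
After op 1 (add /if 51): {"cqw":{"alg":97,"hw":91,"ob":37,"yl":26},"if":51,"q":[42,71]}
After op 2 (add /q/2 84): {"cqw":{"alg":97,"hw":91,"ob":37,"yl":26},"if":51,"q":[42,71,84]}
After op 3 (replace /q/1 4): {"cqw":{"alg":97,"hw":91,"ob":37,"yl":26},"if":51,"q":[42,4,84]}
After op 4 (replace /cqw/alg 76): {"cqw":{"alg":76,"hw":91,"ob":37,"yl":26},"if":51,"q":[42,4,84]}
After op 5 (add /q/3 17): {"cqw":{"alg":76,"hw":91,"ob":37,"yl":26},"if":51,"q":[42,4,84,17]}
After op 6 (replace /cqw/yl 18): {"cqw":{"alg":76,"hw":91,"ob":37,"yl":18},"if":51,"q":[42,4,84,17]}
After op 7 (replace /cqw 54): {"cqw":54,"if":51,"q":[42,4,84,17]}
After op 8 (add /q/1 5): {"cqw":54,"if":51,"q":[42,5,4,84,17]}
After op 9 (add /q/1 17): {"cqw":54,"if":51,"q":[42,17,5,4,84,17]}
After op 10 (replace /q 20): {"cqw":54,"if":51,"q":20}
After op 11 (replace /if 42): {"cqw":54,"if":42,"q":20}
Value at /if: 42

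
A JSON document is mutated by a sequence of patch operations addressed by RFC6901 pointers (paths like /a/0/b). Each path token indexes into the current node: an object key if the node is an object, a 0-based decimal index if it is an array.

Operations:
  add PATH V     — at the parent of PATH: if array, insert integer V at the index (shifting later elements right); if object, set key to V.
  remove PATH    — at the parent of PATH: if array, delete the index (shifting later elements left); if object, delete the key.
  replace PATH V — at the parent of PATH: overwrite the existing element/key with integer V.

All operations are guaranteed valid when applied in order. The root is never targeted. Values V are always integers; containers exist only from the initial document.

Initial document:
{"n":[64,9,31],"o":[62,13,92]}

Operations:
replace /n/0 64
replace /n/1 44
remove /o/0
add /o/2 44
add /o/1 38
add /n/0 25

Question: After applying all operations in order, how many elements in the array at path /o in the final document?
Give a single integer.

After op 1 (replace /n/0 64): {"n":[64,9,31],"o":[62,13,92]}
After op 2 (replace /n/1 44): {"n":[64,44,31],"o":[62,13,92]}
After op 3 (remove /o/0): {"n":[64,44,31],"o":[13,92]}
After op 4 (add /o/2 44): {"n":[64,44,31],"o":[13,92,44]}
After op 5 (add /o/1 38): {"n":[64,44,31],"o":[13,38,92,44]}
After op 6 (add /n/0 25): {"n":[25,64,44,31],"o":[13,38,92,44]}
Size at path /o: 4

Answer: 4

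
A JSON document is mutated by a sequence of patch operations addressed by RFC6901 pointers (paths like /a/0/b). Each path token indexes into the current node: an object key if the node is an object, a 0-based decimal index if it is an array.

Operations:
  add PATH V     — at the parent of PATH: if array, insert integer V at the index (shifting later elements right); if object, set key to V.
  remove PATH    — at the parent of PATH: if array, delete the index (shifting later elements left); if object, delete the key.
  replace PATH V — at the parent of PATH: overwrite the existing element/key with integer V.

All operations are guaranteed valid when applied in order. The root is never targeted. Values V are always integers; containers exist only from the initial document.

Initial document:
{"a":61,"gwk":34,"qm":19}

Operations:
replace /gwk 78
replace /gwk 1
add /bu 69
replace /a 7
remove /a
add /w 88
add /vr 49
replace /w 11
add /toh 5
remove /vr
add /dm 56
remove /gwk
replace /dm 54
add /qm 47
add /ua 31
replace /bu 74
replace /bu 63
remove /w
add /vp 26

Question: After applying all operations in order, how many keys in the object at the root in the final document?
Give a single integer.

After op 1 (replace /gwk 78): {"a":61,"gwk":78,"qm":19}
After op 2 (replace /gwk 1): {"a":61,"gwk":1,"qm":19}
After op 3 (add /bu 69): {"a":61,"bu":69,"gwk":1,"qm":19}
After op 4 (replace /a 7): {"a":7,"bu":69,"gwk":1,"qm":19}
After op 5 (remove /a): {"bu":69,"gwk":1,"qm":19}
After op 6 (add /w 88): {"bu":69,"gwk":1,"qm":19,"w":88}
After op 7 (add /vr 49): {"bu":69,"gwk":1,"qm":19,"vr":49,"w":88}
After op 8 (replace /w 11): {"bu":69,"gwk":1,"qm":19,"vr":49,"w":11}
After op 9 (add /toh 5): {"bu":69,"gwk":1,"qm":19,"toh":5,"vr":49,"w":11}
After op 10 (remove /vr): {"bu":69,"gwk":1,"qm":19,"toh":5,"w":11}
After op 11 (add /dm 56): {"bu":69,"dm":56,"gwk":1,"qm":19,"toh":5,"w":11}
After op 12 (remove /gwk): {"bu":69,"dm":56,"qm":19,"toh":5,"w":11}
After op 13 (replace /dm 54): {"bu":69,"dm":54,"qm":19,"toh":5,"w":11}
After op 14 (add /qm 47): {"bu":69,"dm":54,"qm":47,"toh":5,"w":11}
After op 15 (add /ua 31): {"bu":69,"dm":54,"qm":47,"toh":5,"ua":31,"w":11}
After op 16 (replace /bu 74): {"bu":74,"dm":54,"qm":47,"toh":5,"ua":31,"w":11}
After op 17 (replace /bu 63): {"bu":63,"dm":54,"qm":47,"toh":5,"ua":31,"w":11}
After op 18 (remove /w): {"bu":63,"dm":54,"qm":47,"toh":5,"ua":31}
After op 19 (add /vp 26): {"bu":63,"dm":54,"qm":47,"toh":5,"ua":31,"vp":26}
Size at the root: 6

Answer: 6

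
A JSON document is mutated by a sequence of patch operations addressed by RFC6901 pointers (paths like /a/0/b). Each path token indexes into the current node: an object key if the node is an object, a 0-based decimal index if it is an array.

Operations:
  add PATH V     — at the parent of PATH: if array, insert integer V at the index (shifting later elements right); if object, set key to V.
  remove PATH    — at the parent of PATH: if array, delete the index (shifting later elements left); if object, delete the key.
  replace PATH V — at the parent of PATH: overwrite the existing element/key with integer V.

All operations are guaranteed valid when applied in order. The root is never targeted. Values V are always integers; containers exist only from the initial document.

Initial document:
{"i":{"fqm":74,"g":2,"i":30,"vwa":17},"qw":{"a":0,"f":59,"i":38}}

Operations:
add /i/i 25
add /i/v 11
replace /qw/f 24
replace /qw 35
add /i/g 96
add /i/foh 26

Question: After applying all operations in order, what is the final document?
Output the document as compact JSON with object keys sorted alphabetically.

After op 1 (add /i/i 25): {"i":{"fqm":74,"g":2,"i":25,"vwa":17},"qw":{"a":0,"f":59,"i":38}}
After op 2 (add /i/v 11): {"i":{"fqm":74,"g":2,"i":25,"v":11,"vwa":17},"qw":{"a":0,"f":59,"i":38}}
After op 3 (replace /qw/f 24): {"i":{"fqm":74,"g":2,"i":25,"v":11,"vwa":17},"qw":{"a":0,"f":24,"i":38}}
After op 4 (replace /qw 35): {"i":{"fqm":74,"g":2,"i":25,"v":11,"vwa":17},"qw":35}
After op 5 (add /i/g 96): {"i":{"fqm":74,"g":96,"i":25,"v":11,"vwa":17},"qw":35}
After op 6 (add /i/foh 26): {"i":{"foh":26,"fqm":74,"g":96,"i":25,"v":11,"vwa":17},"qw":35}

Answer: {"i":{"foh":26,"fqm":74,"g":96,"i":25,"v":11,"vwa":17},"qw":35}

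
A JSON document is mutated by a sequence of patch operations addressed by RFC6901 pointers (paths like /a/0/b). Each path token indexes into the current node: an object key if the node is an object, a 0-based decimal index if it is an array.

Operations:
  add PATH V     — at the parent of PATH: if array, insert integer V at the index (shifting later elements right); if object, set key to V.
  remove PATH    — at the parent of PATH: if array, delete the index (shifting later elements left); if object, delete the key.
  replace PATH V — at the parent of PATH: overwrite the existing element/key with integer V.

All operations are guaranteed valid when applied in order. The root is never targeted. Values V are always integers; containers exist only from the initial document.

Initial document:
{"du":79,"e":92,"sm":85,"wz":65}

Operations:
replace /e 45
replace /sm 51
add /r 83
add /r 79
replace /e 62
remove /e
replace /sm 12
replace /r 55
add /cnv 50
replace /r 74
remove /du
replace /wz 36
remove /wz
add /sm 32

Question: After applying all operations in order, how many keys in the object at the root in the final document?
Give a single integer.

Answer: 3

Derivation:
After op 1 (replace /e 45): {"du":79,"e":45,"sm":85,"wz":65}
After op 2 (replace /sm 51): {"du":79,"e":45,"sm":51,"wz":65}
After op 3 (add /r 83): {"du":79,"e":45,"r":83,"sm":51,"wz":65}
After op 4 (add /r 79): {"du":79,"e":45,"r":79,"sm":51,"wz":65}
After op 5 (replace /e 62): {"du":79,"e":62,"r":79,"sm":51,"wz":65}
After op 6 (remove /e): {"du":79,"r":79,"sm":51,"wz":65}
After op 7 (replace /sm 12): {"du":79,"r":79,"sm":12,"wz":65}
After op 8 (replace /r 55): {"du":79,"r":55,"sm":12,"wz":65}
After op 9 (add /cnv 50): {"cnv":50,"du":79,"r":55,"sm":12,"wz":65}
After op 10 (replace /r 74): {"cnv":50,"du":79,"r":74,"sm":12,"wz":65}
After op 11 (remove /du): {"cnv":50,"r":74,"sm":12,"wz":65}
After op 12 (replace /wz 36): {"cnv":50,"r":74,"sm":12,"wz":36}
After op 13 (remove /wz): {"cnv":50,"r":74,"sm":12}
After op 14 (add /sm 32): {"cnv":50,"r":74,"sm":32}
Size at the root: 3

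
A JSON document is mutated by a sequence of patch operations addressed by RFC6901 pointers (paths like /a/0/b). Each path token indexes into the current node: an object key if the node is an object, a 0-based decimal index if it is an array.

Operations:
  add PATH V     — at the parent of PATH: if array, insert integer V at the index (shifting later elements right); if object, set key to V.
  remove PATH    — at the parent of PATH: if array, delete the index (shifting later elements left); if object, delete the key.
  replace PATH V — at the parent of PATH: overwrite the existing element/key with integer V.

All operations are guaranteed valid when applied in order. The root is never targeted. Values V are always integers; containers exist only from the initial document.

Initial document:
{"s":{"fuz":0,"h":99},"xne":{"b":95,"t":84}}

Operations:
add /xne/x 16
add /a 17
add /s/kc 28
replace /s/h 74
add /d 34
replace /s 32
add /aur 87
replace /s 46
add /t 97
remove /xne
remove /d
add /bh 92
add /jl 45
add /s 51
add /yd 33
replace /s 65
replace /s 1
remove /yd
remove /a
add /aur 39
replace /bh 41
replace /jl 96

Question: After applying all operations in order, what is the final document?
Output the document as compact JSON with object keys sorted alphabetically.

After op 1 (add /xne/x 16): {"s":{"fuz":0,"h":99},"xne":{"b":95,"t":84,"x":16}}
After op 2 (add /a 17): {"a":17,"s":{"fuz":0,"h":99},"xne":{"b":95,"t":84,"x":16}}
After op 3 (add /s/kc 28): {"a":17,"s":{"fuz":0,"h":99,"kc":28},"xne":{"b":95,"t":84,"x":16}}
After op 4 (replace /s/h 74): {"a":17,"s":{"fuz":0,"h":74,"kc":28},"xne":{"b":95,"t":84,"x":16}}
After op 5 (add /d 34): {"a":17,"d":34,"s":{"fuz":0,"h":74,"kc":28},"xne":{"b":95,"t":84,"x":16}}
After op 6 (replace /s 32): {"a":17,"d":34,"s":32,"xne":{"b":95,"t":84,"x":16}}
After op 7 (add /aur 87): {"a":17,"aur":87,"d":34,"s":32,"xne":{"b":95,"t":84,"x":16}}
After op 8 (replace /s 46): {"a":17,"aur":87,"d":34,"s":46,"xne":{"b":95,"t":84,"x":16}}
After op 9 (add /t 97): {"a":17,"aur":87,"d":34,"s":46,"t":97,"xne":{"b":95,"t":84,"x":16}}
After op 10 (remove /xne): {"a":17,"aur":87,"d":34,"s":46,"t":97}
After op 11 (remove /d): {"a":17,"aur":87,"s":46,"t":97}
After op 12 (add /bh 92): {"a":17,"aur":87,"bh":92,"s":46,"t":97}
After op 13 (add /jl 45): {"a":17,"aur":87,"bh":92,"jl":45,"s":46,"t":97}
After op 14 (add /s 51): {"a":17,"aur":87,"bh":92,"jl":45,"s":51,"t":97}
After op 15 (add /yd 33): {"a":17,"aur":87,"bh":92,"jl":45,"s":51,"t":97,"yd":33}
After op 16 (replace /s 65): {"a":17,"aur":87,"bh":92,"jl":45,"s":65,"t":97,"yd":33}
After op 17 (replace /s 1): {"a":17,"aur":87,"bh":92,"jl":45,"s":1,"t":97,"yd":33}
After op 18 (remove /yd): {"a":17,"aur":87,"bh":92,"jl":45,"s":1,"t":97}
After op 19 (remove /a): {"aur":87,"bh":92,"jl":45,"s":1,"t":97}
After op 20 (add /aur 39): {"aur":39,"bh":92,"jl":45,"s":1,"t":97}
After op 21 (replace /bh 41): {"aur":39,"bh":41,"jl":45,"s":1,"t":97}
After op 22 (replace /jl 96): {"aur":39,"bh":41,"jl":96,"s":1,"t":97}

Answer: {"aur":39,"bh":41,"jl":96,"s":1,"t":97}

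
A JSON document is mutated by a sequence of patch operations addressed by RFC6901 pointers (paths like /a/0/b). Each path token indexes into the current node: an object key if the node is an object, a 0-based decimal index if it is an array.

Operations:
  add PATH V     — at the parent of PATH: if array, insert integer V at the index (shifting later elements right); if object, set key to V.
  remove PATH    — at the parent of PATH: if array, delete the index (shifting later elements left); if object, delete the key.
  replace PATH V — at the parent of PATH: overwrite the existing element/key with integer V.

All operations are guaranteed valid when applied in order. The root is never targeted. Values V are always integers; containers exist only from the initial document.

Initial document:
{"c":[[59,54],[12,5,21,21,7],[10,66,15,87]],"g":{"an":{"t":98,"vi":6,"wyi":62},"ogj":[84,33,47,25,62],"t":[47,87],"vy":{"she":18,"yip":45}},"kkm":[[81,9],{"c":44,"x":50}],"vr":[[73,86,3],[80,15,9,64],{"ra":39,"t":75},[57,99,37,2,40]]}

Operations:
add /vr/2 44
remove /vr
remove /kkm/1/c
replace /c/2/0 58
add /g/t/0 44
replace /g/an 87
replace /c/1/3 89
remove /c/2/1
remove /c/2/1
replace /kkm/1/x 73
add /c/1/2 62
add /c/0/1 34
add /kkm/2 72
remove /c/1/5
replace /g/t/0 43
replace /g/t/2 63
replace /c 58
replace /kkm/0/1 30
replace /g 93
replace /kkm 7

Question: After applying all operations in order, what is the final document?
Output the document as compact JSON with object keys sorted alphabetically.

After op 1 (add /vr/2 44): {"c":[[59,54],[12,5,21,21,7],[10,66,15,87]],"g":{"an":{"t":98,"vi":6,"wyi":62},"ogj":[84,33,47,25,62],"t":[47,87],"vy":{"she":18,"yip":45}},"kkm":[[81,9],{"c":44,"x":50}],"vr":[[73,86,3],[80,15,9,64],44,{"ra":39,"t":75},[57,99,37,2,40]]}
After op 2 (remove /vr): {"c":[[59,54],[12,5,21,21,7],[10,66,15,87]],"g":{"an":{"t":98,"vi":6,"wyi":62},"ogj":[84,33,47,25,62],"t":[47,87],"vy":{"she":18,"yip":45}},"kkm":[[81,9],{"c":44,"x":50}]}
After op 3 (remove /kkm/1/c): {"c":[[59,54],[12,5,21,21,7],[10,66,15,87]],"g":{"an":{"t":98,"vi":6,"wyi":62},"ogj":[84,33,47,25,62],"t":[47,87],"vy":{"she":18,"yip":45}},"kkm":[[81,9],{"x":50}]}
After op 4 (replace /c/2/0 58): {"c":[[59,54],[12,5,21,21,7],[58,66,15,87]],"g":{"an":{"t":98,"vi":6,"wyi":62},"ogj":[84,33,47,25,62],"t":[47,87],"vy":{"she":18,"yip":45}},"kkm":[[81,9],{"x":50}]}
After op 5 (add /g/t/0 44): {"c":[[59,54],[12,5,21,21,7],[58,66,15,87]],"g":{"an":{"t":98,"vi":6,"wyi":62},"ogj":[84,33,47,25,62],"t":[44,47,87],"vy":{"she":18,"yip":45}},"kkm":[[81,9],{"x":50}]}
After op 6 (replace /g/an 87): {"c":[[59,54],[12,5,21,21,7],[58,66,15,87]],"g":{"an":87,"ogj":[84,33,47,25,62],"t":[44,47,87],"vy":{"she":18,"yip":45}},"kkm":[[81,9],{"x":50}]}
After op 7 (replace /c/1/3 89): {"c":[[59,54],[12,5,21,89,7],[58,66,15,87]],"g":{"an":87,"ogj":[84,33,47,25,62],"t":[44,47,87],"vy":{"she":18,"yip":45}},"kkm":[[81,9],{"x":50}]}
After op 8 (remove /c/2/1): {"c":[[59,54],[12,5,21,89,7],[58,15,87]],"g":{"an":87,"ogj":[84,33,47,25,62],"t":[44,47,87],"vy":{"she":18,"yip":45}},"kkm":[[81,9],{"x":50}]}
After op 9 (remove /c/2/1): {"c":[[59,54],[12,5,21,89,7],[58,87]],"g":{"an":87,"ogj":[84,33,47,25,62],"t":[44,47,87],"vy":{"she":18,"yip":45}},"kkm":[[81,9],{"x":50}]}
After op 10 (replace /kkm/1/x 73): {"c":[[59,54],[12,5,21,89,7],[58,87]],"g":{"an":87,"ogj":[84,33,47,25,62],"t":[44,47,87],"vy":{"she":18,"yip":45}},"kkm":[[81,9],{"x":73}]}
After op 11 (add /c/1/2 62): {"c":[[59,54],[12,5,62,21,89,7],[58,87]],"g":{"an":87,"ogj":[84,33,47,25,62],"t":[44,47,87],"vy":{"she":18,"yip":45}},"kkm":[[81,9],{"x":73}]}
After op 12 (add /c/0/1 34): {"c":[[59,34,54],[12,5,62,21,89,7],[58,87]],"g":{"an":87,"ogj":[84,33,47,25,62],"t":[44,47,87],"vy":{"she":18,"yip":45}},"kkm":[[81,9],{"x":73}]}
After op 13 (add /kkm/2 72): {"c":[[59,34,54],[12,5,62,21,89,7],[58,87]],"g":{"an":87,"ogj":[84,33,47,25,62],"t":[44,47,87],"vy":{"she":18,"yip":45}},"kkm":[[81,9],{"x":73},72]}
After op 14 (remove /c/1/5): {"c":[[59,34,54],[12,5,62,21,89],[58,87]],"g":{"an":87,"ogj":[84,33,47,25,62],"t":[44,47,87],"vy":{"she":18,"yip":45}},"kkm":[[81,9],{"x":73},72]}
After op 15 (replace /g/t/0 43): {"c":[[59,34,54],[12,5,62,21,89],[58,87]],"g":{"an":87,"ogj":[84,33,47,25,62],"t":[43,47,87],"vy":{"she":18,"yip":45}},"kkm":[[81,9],{"x":73},72]}
After op 16 (replace /g/t/2 63): {"c":[[59,34,54],[12,5,62,21,89],[58,87]],"g":{"an":87,"ogj":[84,33,47,25,62],"t":[43,47,63],"vy":{"she":18,"yip":45}},"kkm":[[81,9],{"x":73},72]}
After op 17 (replace /c 58): {"c":58,"g":{"an":87,"ogj":[84,33,47,25,62],"t":[43,47,63],"vy":{"she":18,"yip":45}},"kkm":[[81,9],{"x":73},72]}
After op 18 (replace /kkm/0/1 30): {"c":58,"g":{"an":87,"ogj":[84,33,47,25,62],"t":[43,47,63],"vy":{"she":18,"yip":45}},"kkm":[[81,30],{"x":73},72]}
After op 19 (replace /g 93): {"c":58,"g":93,"kkm":[[81,30],{"x":73},72]}
After op 20 (replace /kkm 7): {"c":58,"g":93,"kkm":7}

Answer: {"c":58,"g":93,"kkm":7}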